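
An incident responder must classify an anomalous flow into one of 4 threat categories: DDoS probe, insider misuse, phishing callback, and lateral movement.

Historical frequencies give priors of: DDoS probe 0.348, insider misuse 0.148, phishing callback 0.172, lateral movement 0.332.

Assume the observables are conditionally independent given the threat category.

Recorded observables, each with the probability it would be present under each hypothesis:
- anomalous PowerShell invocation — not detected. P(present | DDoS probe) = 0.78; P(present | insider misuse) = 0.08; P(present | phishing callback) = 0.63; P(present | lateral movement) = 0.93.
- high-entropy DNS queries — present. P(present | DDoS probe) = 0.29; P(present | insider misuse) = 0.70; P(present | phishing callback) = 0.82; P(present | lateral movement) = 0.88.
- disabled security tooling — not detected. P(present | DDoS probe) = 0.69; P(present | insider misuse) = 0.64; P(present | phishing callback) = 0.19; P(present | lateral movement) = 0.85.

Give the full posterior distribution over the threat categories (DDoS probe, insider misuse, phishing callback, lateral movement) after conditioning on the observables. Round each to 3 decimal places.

0.080, 0.397, 0.488, 0.035

For each hypothesis, the unnormalized posterior weight is prior × product of the observable likelihoods (using 1 − P(present | H) for each absent observable):
  DDoS probe: 0.348 × (1 − 0.78) × 0.29 × (1 − 0.69) = 0.0068827
  insider misuse: 0.148 × (1 − 0.08) × 0.70 × (1 − 0.64) = 0.034312
  phishing callback: 0.172 × (1 − 0.63) × 0.82 × (1 − 0.19) = 0.04227
  lateral movement: 0.332 × (1 − 0.93) × 0.88 × (1 − 0.85) = 0.0030677
Marginal likelihood of the evidence = 0.086532.
P(DDoS probe | evidence) = 0.0068827 / 0.086532 ≈ 0.080
P(insider misuse | evidence) = 0.034312 / 0.086532 ≈ 0.397
P(phishing callback | evidence) = 0.04227 / 0.086532 ≈ 0.488
P(lateral movement | evidence) = 0.0030677 / 0.086532 ≈ 0.035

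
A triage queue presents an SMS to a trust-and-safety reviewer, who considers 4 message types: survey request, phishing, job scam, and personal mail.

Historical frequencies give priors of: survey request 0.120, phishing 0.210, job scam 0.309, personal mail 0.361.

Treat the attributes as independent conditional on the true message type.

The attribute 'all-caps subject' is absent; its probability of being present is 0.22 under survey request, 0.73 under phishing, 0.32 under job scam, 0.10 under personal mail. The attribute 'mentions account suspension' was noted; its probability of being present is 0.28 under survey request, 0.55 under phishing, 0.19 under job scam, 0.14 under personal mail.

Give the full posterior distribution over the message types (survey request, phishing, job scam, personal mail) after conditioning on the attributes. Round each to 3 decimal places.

Multiply each prior by the joint likelihood of the attribute pattern (using 1 − P(present | H) for each absent attribute):
  survey request: 0.120 × (1 − 0.22) × 0.28 = 0.026208
  phishing: 0.210 × (1 − 0.73) × 0.55 = 0.031185
  job scam: 0.309 × (1 − 0.32) × 0.19 = 0.039923
  personal mail: 0.361 × (1 − 0.10) × 0.14 = 0.045486
The unnormalized weights sum to 0.1428.
P(survey request | evidence) = 0.026208 / 0.1428 ≈ 0.184
P(phishing | evidence) = 0.031185 / 0.1428 ≈ 0.218
P(job scam | evidence) = 0.039923 / 0.1428 ≈ 0.280
P(personal mail | evidence) = 0.045486 / 0.1428 ≈ 0.319

0.184, 0.218, 0.280, 0.319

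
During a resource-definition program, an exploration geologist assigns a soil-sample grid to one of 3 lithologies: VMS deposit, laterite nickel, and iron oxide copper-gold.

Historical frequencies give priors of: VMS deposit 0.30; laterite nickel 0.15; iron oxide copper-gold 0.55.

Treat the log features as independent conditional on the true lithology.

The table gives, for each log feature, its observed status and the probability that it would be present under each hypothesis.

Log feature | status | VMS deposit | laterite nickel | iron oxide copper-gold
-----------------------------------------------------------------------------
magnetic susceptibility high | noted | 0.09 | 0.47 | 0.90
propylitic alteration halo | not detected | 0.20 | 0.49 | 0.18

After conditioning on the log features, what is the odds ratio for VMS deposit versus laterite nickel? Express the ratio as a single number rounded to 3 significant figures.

The normalizing constant cancels in an odds ratio, so compute prior × likelihood for the two hypotheses only (using 1 − P(present | H) for each absent log feature):
  VMS deposit: 0.30 × 0.09 × (1 − 0.20) = 0.0216
  laterite nickel: 0.15 × 0.47 × (1 − 0.49) = 0.035955
Odds(VMS deposit : laterite nickel) = 0.0216 / 0.035955 ≈ 0.601.

0.601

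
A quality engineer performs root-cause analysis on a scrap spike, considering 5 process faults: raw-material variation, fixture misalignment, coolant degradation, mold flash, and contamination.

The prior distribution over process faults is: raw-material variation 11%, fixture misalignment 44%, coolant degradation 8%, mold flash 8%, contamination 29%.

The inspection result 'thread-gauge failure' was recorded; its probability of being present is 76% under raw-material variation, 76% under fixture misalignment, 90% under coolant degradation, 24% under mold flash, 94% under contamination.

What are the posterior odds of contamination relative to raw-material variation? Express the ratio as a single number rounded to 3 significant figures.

3.26

Unnormalized posterior weight (prior times the inspection result likelihood) for each of the two hypotheses:
  contamination: 0.29 × 0.94 = 0.2726
  raw-material variation: 0.11 × 0.76 = 0.0836
Posterior odds = 0.2726 / 0.0836 ≈ 3.26.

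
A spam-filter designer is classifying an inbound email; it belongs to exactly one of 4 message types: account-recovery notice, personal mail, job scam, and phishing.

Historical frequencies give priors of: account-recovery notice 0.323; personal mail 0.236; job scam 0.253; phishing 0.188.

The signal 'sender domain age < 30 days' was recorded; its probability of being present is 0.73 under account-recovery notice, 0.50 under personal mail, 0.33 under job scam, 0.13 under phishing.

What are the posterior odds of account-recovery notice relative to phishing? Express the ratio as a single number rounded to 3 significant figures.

9.65

Unnormalized posterior weight (prior times the signal likelihood) for each of the two hypotheses:
  account-recovery notice: 0.323 × 0.73 = 0.23579
  phishing: 0.188 × 0.13 = 0.02444
Posterior odds = 0.23579 / 0.02444 ≈ 9.65.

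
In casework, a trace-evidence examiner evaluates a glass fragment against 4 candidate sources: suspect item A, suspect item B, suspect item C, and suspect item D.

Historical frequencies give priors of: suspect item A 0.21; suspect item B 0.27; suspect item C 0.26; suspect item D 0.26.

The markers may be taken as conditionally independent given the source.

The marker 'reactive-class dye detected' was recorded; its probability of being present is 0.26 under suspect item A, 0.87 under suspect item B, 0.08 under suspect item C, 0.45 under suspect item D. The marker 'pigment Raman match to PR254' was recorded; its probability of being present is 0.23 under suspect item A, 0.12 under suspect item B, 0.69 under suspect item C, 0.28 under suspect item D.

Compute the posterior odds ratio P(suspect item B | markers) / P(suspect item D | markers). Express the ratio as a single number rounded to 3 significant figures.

0.860

Unnormalized posterior weight (prior times the marker likelihoods) for each of the two hypotheses:
  suspect item B: 0.27 × 0.87 × 0.12 = 0.028188
  suspect item D: 0.26 × 0.45 × 0.28 = 0.03276
Posterior odds = 0.028188 / 0.03276 ≈ 0.860.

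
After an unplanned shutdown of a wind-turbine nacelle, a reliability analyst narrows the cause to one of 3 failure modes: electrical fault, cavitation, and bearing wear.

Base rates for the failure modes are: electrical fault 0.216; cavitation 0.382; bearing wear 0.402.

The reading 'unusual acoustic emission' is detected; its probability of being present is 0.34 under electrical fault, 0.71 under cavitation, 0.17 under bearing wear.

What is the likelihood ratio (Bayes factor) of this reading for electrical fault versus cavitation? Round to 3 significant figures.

The Bayes factor is the ratio of the two likelihoods.
  electrical fault: 0.34
  cavitation: 0.71
Bayes factor = 0.34 / 0.71 ≈ 0.479

0.479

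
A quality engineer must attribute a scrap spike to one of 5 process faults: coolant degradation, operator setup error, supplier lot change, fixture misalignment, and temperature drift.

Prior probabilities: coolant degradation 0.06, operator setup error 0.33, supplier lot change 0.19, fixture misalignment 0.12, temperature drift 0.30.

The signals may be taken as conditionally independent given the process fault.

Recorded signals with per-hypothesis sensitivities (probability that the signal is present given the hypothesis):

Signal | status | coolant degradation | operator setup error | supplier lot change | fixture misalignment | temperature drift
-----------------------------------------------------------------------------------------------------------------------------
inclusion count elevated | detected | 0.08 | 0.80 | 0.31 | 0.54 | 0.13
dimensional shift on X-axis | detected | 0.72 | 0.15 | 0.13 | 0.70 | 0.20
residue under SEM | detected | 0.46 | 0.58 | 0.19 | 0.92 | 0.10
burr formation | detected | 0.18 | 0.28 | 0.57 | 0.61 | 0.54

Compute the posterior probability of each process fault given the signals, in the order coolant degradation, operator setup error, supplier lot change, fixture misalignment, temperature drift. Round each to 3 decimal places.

0.009, 0.192, 0.025, 0.762, 0.013

By Bayes' rule with conditional independence, the unnormalized weight for each hypothesis is prior × ∏ likelihoods:
  coolant degradation: 0.06 × 0.08 × 0.72 × 0.46 × 0.18 = 0.00028616
  operator setup error: 0.33 × 0.80 × 0.15 × 0.58 × 0.28 = 0.006431
  supplier lot change: 0.19 × 0.31 × 0.13 × 0.19 × 0.57 = 0.00082925
  fixture misalignment: 0.12 × 0.54 × 0.70 × 0.92 × 0.61 = 0.025456
  temperature drift: 0.30 × 0.13 × 0.20 × 0.10 × 0.54 = 0.0004212
The unnormalized weights sum to 0.033424.
P(coolant degradation | evidence) = 0.00028616 / 0.033424 ≈ 0.009
P(operator setup error | evidence) = 0.006431 / 0.033424 ≈ 0.192
P(supplier lot change | evidence) = 0.00082925 / 0.033424 ≈ 0.025
P(fixture misalignment | evidence) = 0.025456 / 0.033424 ≈ 0.762
P(temperature drift | evidence) = 0.0004212 / 0.033424 ≈ 0.013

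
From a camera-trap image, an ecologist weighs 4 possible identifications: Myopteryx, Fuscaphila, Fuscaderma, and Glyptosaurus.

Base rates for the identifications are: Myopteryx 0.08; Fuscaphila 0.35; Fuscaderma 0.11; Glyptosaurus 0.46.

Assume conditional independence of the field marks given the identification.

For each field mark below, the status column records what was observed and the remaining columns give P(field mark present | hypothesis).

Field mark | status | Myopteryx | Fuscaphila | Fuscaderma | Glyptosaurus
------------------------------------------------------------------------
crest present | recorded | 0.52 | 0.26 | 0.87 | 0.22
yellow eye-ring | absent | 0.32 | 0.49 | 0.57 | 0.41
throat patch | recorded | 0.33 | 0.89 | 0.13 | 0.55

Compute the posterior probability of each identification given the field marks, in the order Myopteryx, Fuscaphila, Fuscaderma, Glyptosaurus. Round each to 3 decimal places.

Multiply each prior by the joint likelihood of the field mark pattern (using 1 − P(present | H) for each absent field mark):
  Myopteryx: 0.08 × 0.52 × (1 − 0.32) × 0.33 = 0.009335
  Fuscaphila: 0.35 × 0.26 × (1 − 0.49) × 0.89 = 0.041305
  Fuscaderma: 0.11 × 0.87 × (1 − 0.57) × 0.13 = 0.0053496
  Glyptosaurus: 0.46 × 0.22 × (1 − 0.41) × 0.55 = 0.032839
Normalizing constant Z = 0.009335 + 0.041305 + 0.0053496 + 0.032839 = 0.088829.
P(Myopteryx | evidence) = 0.009335 / 0.088829 ≈ 0.105
P(Fuscaphila | evidence) = 0.041305 / 0.088829 ≈ 0.465
P(Fuscaderma | evidence) = 0.0053496 / 0.088829 ≈ 0.060
P(Glyptosaurus | evidence) = 0.032839 / 0.088829 ≈ 0.370

0.105, 0.465, 0.060, 0.370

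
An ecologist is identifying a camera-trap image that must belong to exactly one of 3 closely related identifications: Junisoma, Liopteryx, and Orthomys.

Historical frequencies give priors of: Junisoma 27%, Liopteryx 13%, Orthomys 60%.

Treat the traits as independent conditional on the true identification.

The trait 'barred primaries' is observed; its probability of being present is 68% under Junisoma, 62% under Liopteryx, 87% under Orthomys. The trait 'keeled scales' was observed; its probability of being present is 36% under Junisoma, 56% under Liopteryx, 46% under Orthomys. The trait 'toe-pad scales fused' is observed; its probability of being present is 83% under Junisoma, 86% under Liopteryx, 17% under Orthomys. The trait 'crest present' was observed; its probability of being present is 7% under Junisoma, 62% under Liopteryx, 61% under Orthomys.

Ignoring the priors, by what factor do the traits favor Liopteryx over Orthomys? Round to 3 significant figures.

Joint likelihood of the trait pattern under each hypothesis:
  Liopteryx: 0.62 × 0.56 × 0.86 × 0.62 = 0.18513
  Orthomys: 0.87 × 0.46 × 0.17 × 0.61 = 0.041501
Bayes factor = 0.18513 / 0.041501 ≈ 4.46

4.46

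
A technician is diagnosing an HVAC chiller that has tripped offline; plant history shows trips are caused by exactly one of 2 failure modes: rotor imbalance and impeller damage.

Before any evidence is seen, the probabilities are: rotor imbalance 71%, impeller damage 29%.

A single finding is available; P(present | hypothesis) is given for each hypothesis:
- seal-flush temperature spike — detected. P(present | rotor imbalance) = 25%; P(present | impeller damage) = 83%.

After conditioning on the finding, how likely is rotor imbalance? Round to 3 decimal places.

0.424

For each hypothesis, the unnormalized posterior weight is prior × likelihood:
  rotor imbalance: 0.71 × 0.25 = 0.1775
  impeller damage: 0.29 × 0.83 = 0.2407
Normalizing constant Z = 0.1775 + 0.2407 = 0.4182.
P(rotor imbalance | evidence) = 0.1775 / 0.4182 ≈ 0.424.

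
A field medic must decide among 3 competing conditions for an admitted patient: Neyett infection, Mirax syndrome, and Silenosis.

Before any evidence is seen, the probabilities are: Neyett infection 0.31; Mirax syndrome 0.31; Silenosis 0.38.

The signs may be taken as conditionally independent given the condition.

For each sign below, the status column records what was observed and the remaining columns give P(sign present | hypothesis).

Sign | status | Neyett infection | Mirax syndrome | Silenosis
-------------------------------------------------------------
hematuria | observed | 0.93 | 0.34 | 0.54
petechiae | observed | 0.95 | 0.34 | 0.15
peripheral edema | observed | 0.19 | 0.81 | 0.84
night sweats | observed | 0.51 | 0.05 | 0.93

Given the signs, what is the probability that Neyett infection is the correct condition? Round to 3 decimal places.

For each hypothesis, the unnormalized posterior weight is prior × product of the sign likelihoods:
  Neyett infection: 0.31 × 0.93 × 0.95 × 0.19 × 0.51 = 0.026539
  Mirax syndrome: 0.31 × 0.34 × 0.34 × 0.81 × 0.05 = 0.0014514
  Silenosis: 0.38 × 0.54 × 0.15 × 0.84 × 0.93 = 0.024045
The unnormalized weights sum to 0.052036.
P(Neyett infection | evidence) = 0.026539 / 0.052036 ≈ 0.510.

0.510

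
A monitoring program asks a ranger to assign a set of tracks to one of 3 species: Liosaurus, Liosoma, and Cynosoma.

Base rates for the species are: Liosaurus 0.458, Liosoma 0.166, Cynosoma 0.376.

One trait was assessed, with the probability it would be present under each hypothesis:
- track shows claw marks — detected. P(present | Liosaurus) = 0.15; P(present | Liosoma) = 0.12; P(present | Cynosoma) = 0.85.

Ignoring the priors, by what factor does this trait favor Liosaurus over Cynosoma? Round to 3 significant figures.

0.176

The Bayes factor is the ratio of the two likelihoods.
  Liosaurus: 0.15
  Cynosoma: 0.85
Bayes factor = 0.15 / 0.85 ≈ 0.176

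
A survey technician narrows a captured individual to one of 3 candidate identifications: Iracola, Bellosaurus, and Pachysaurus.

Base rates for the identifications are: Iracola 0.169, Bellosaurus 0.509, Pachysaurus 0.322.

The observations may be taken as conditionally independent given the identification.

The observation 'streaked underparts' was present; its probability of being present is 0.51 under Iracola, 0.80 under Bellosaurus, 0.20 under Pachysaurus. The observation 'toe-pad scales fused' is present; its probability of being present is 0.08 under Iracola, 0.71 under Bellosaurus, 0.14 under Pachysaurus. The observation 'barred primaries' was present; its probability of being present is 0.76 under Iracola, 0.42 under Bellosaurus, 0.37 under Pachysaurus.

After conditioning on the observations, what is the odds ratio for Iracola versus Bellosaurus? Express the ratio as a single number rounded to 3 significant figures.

Unnormalized posterior weight (prior times the observation likelihoods) for each of the two hypotheses:
  Iracola: 0.169 × 0.51 × 0.08 × 0.76 = 0.0052404
  Bellosaurus: 0.509 × 0.80 × 0.71 × 0.42 = 0.12143
Posterior odds = 0.0052404 / 0.12143 ≈ 0.0432.

0.0432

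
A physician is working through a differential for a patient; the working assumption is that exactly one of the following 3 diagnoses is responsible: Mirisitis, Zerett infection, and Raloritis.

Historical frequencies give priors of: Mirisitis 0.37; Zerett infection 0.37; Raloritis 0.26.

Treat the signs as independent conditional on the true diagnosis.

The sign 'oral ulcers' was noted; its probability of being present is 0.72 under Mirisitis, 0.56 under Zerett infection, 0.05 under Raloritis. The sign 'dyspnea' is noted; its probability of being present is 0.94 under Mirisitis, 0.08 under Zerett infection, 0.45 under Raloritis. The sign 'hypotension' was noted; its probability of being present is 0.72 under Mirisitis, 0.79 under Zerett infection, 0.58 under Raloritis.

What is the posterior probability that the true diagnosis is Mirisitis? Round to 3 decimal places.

0.916

Multiply each prior by the joint likelihood of the sign pattern:
  Mirisitis: 0.37 × 0.72 × 0.94 × 0.72 = 0.1803
  Zerett infection: 0.37 × 0.56 × 0.08 × 0.79 = 0.013095
  Raloritis: 0.26 × 0.05 × 0.45 × 0.58 = 0.003393
Normalizing constant Z = 0.1803 + 0.013095 + 0.003393 = 0.19679.
P(Mirisitis | evidence) = 0.1803 / 0.19679 ≈ 0.916.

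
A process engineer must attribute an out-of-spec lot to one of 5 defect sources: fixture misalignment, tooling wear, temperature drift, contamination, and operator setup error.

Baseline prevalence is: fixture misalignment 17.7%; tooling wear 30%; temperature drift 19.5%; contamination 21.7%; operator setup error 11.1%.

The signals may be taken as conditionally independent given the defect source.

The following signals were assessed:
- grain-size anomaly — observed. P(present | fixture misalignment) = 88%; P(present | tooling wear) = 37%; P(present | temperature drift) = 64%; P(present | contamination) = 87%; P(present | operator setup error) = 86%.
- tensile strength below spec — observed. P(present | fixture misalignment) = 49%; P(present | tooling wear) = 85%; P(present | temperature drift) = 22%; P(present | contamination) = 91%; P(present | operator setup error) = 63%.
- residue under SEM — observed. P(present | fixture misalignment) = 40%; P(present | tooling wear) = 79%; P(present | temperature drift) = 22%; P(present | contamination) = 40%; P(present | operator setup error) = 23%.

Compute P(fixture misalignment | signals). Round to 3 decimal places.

Multiply each prior by the joint likelihood of the signal pattern:
  fixture misalignment: 0.177 × 0.88 × 0.49 × 0.40 = 0.030529
  tooling wear: 0.300 × 0.37 × 0.85 × 0.79 = 0.074537
  temperature drift: 0.195 × 0.64 × 0.22 × 0.22 = 0.0060403
  contamination: 0.217 × 0.87 × 0.91 × 0.40 = 0.06872
  operator setup error: 0.111 × 0.86 × 0.63 × 0.23 = 0.013832
Marginal likelihood of the evidence = 0.19366.
P(fixture misalignment | evidence) = 0.030529 / 0.19366 ≈ 0.158.

0.158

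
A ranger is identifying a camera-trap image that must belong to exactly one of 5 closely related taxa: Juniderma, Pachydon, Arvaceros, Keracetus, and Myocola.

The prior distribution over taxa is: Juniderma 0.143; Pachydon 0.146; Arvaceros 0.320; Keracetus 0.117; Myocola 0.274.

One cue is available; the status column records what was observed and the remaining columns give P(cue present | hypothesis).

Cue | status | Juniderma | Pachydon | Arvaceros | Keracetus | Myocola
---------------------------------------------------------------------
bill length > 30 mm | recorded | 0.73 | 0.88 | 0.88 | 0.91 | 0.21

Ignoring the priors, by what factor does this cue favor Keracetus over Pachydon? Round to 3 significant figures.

Likelihood of this cue under each hypothesis:
  Keracetus: 0.91
  Pachydon: 0.88
Bayes factor = 0.91 / 0.88 ≈ 1.03

1.03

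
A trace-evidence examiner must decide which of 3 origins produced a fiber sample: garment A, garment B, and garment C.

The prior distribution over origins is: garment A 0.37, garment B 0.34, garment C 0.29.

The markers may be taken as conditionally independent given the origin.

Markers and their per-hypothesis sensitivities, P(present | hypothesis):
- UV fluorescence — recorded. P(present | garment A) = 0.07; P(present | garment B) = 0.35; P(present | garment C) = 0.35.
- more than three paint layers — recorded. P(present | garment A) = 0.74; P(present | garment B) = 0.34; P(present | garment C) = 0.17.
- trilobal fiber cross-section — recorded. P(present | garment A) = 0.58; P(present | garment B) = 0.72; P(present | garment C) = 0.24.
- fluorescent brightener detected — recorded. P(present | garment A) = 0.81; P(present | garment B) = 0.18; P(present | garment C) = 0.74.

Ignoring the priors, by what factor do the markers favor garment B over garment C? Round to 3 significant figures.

The Bayes factor is the ratio of the joint likelihoods of the marker pattern under the two hypotheses.
  garment B: 0.35 × 0.34 × 0.72 × 0.18 = 0.015422
  garment C: 0.35 × 0.17 × 0.24 × 0.74 = 0.010567
Bayes factor = 0.015422 / 0.010567 ≈ 1.46

1.46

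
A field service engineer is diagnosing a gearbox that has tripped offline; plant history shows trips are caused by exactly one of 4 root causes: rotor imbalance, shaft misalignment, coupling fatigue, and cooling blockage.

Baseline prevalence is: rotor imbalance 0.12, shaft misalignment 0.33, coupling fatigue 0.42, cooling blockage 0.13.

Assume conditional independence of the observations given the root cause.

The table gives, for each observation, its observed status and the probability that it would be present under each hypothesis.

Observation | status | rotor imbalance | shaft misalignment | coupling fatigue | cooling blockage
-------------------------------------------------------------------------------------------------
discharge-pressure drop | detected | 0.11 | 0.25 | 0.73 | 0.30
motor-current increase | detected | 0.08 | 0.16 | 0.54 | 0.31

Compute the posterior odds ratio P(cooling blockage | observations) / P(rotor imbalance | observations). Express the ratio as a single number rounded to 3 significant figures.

11.4

Unnormalized posterior weight (prior times the observation likelihoods) for each of the two hypotheses:
  cooling blockage: 0.13 × 0.30 × 0.31 = 0.01209
  rotor imbalance: 0.12 × 0.11 × 0.08 = 0.001056
Posterior odds = 0.01209 / 0.001056 ≈ 11.4.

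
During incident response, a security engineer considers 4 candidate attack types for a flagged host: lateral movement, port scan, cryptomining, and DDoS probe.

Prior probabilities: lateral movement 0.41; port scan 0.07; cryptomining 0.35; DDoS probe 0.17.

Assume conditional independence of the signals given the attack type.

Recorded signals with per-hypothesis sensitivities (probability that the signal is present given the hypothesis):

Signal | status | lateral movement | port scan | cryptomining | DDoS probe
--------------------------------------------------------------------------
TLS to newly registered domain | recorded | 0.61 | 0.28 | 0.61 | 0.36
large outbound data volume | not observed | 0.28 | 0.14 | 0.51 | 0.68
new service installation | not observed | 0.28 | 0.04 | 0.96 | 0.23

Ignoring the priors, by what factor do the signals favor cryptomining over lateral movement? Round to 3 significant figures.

The Bayes factor is the ratio of the joint likelihoods of the signal pattern under the two hypotheses (using 1 − P(present | H) for each absent signal).
  cryptomining: 0.61 × (1 − 0.51) × (1 − 0.96) = 0.011956
  lateral movement: 0.61 × (1 − 0.28) × (1 − 0.28) = 0.31622
Bayes factor = 0.011956 / 0.31622 ≈ 0.0378

0.0378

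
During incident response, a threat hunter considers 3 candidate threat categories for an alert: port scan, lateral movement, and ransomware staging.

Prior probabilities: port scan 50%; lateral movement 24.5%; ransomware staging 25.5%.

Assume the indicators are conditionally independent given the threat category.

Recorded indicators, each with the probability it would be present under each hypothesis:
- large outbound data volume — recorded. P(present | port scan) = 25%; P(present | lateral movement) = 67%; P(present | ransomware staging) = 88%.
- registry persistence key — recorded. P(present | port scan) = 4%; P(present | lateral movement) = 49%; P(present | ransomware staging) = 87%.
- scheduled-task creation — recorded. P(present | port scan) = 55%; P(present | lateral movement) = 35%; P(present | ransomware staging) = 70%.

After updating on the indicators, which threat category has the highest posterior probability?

By Bayes' rule with conditional independence, the unnormalized weight for each hypothesis is prior × ∏ likelihoods:
  port scan: 0.500 × 0.25 × 0.04 × 0.55 = 0.00275
  lateral movement: 0.245 × 0.67 × 0.49 × 0.35 = 0.028152
  ransomware staging: 0.255 × 0.88 × 0.87 × 0.70 = 0.13666
Marginal likelihood of the evidence = 0.16756.
P(port scan | evidence) ≈ 0.00275 / 0.16756 ≈ 0.016
P(lateral movement | evidence) ≈ 0.028152 / 0.16756 ≈ 0.168
P(ransomware staging | evidence) ≈ 0.13666 / 0.16756 ≈ 0.816
The largest is 0.816, so ransomware staging is most probable.

ransomware staging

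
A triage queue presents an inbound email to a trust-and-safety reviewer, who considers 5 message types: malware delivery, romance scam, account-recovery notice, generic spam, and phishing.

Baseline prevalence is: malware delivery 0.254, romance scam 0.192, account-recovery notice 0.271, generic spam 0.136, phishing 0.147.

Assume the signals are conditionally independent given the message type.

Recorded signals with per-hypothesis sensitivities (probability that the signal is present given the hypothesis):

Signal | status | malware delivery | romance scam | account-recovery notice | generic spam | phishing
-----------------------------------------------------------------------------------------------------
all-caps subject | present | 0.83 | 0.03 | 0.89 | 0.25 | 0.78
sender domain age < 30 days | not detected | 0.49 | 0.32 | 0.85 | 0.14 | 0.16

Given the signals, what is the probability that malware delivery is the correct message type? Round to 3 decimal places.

By Bayes' rule with conditional independence, the unnormalized weight for each hypothesis is prior × ∏ likelihoods (using 1 − P(present | H) for each absent signal):
  malware delivery: 0.254 × 0.83 × (1 − 0.49) = 0.10752
  romance scam: 0.192 × 0.03 × (1 − 0.32) = 0.0039168
  account-recovery notice: 0.271 × 0.89 × (1 − 0.85) = 0.036179
  generic spam: 0.136 × 0.25 × (1 − 0.14) = 0.02924
  phishing: 0.147 × 0.78 × (1 − 0.16) = 0.096314
Normalizing constant Z = 0.10752 + 0.0039168 + 0.036179 + 0.02924 + 0.096314 = 0.27317.
P(malware delivery | evidence) = 0.10752 / 0.27317 ≈ 0.394.

0.394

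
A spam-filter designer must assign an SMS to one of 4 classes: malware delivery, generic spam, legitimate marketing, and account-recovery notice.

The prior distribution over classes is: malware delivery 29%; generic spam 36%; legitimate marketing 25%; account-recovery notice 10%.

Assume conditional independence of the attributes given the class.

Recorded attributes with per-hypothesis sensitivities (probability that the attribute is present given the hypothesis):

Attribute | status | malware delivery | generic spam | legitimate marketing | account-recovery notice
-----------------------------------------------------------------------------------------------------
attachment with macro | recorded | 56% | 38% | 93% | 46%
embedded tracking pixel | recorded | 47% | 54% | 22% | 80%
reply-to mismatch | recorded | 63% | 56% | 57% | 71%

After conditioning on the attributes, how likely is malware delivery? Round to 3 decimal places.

By Bayes' rule with conditional independence, the unnormalized weight for each hypothesis is prior × ∏ likelihoods:
  malware delivery: 0.29 × 0.56 × 0.47 × 0.63 = 0.048087
  generic spam: 0.36 × 0.38 × 0.54 × 0.56 = 0.041368
  legitimate marketing: 0.25 × 0.93 × 0.22 × 0.57 = 0.029155
  account-recovery notice: 0.10 × 0.46 × 0.80 × 0.71 = 0.026128
The unnormalized weights sum to 0.14474.
P(malware delivery | evidence) = 0.048087 / 0.14474 ≈ 0.332.

0.332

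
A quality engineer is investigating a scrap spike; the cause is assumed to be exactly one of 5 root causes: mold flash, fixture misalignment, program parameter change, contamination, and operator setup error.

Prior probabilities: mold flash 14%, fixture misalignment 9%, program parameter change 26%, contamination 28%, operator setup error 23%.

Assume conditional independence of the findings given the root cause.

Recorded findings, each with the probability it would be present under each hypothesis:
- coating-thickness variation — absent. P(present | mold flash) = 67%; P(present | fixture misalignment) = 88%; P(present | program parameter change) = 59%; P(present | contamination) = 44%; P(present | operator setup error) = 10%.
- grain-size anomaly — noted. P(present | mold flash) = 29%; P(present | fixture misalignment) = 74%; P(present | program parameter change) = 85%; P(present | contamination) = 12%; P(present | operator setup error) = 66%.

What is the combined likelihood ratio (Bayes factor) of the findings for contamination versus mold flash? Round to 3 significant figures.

The Bayes factor is the ratio of the joint likelihoods of the evidence pattern under the two hypotheses (using 1 − P(present | H) for each absent finding).
  contamination: (1 − 0.44) × 0.12 = 0.0672
  mold flash: (1 − 0.67) × 0.29 = 0.0957
Bayes factor = 0.0672 / 0.0957 ≈ 0.702

0.702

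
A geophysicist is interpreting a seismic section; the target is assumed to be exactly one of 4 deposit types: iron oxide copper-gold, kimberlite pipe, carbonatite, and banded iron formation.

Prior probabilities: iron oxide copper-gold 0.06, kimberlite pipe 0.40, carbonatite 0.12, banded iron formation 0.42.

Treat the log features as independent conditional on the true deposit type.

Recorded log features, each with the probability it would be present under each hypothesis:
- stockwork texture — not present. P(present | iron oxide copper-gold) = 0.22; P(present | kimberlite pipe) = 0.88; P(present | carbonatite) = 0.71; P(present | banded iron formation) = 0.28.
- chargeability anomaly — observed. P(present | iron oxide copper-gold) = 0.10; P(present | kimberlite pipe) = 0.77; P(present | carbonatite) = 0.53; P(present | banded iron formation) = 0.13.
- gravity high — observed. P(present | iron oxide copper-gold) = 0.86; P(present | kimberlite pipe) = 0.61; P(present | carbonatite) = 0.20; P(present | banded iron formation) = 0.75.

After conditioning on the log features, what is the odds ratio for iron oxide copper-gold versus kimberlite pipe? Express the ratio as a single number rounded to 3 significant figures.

0.179

The normalizing constant cancels in an odds ratio, so compute prior × likelihood for the two hypotheses only (using 1 − P(present | H) for each absent log feature):
  iron oxide copper-gold: 0.06 × (1 − 0.22) × 0.10 × 0.86 = 0.0040248
  kimberlite pipe: 0.40 × (1 − 0.88) × 0.77 × 0.61 = 0.022546
Posterior odds = 0.0040248 / 0.022546 ≈ 0.179.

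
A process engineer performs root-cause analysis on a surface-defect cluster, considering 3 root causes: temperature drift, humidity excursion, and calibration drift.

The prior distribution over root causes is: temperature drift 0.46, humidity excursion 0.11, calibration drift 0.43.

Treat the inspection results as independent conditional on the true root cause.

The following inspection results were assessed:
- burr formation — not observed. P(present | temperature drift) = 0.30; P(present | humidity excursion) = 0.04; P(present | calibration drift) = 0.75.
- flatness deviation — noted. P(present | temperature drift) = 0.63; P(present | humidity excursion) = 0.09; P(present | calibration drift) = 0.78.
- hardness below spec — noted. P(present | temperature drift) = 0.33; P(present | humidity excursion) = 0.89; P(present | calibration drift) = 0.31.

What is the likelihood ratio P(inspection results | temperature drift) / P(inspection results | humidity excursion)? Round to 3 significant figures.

Joint likelihood of the inspection result pattern under each hypothesis (using 1 − P(present | H) for each absent inspection result):
  temperature drift: (1 − 0.30) × 0.63 × 0.33 = 0.14553
  humidity excursion: (1 − 0.04) × 0.09 × 0.89 = 0.076896
Bayes factor = 0.14553 / 0.076896 ≈ 1.89

1.89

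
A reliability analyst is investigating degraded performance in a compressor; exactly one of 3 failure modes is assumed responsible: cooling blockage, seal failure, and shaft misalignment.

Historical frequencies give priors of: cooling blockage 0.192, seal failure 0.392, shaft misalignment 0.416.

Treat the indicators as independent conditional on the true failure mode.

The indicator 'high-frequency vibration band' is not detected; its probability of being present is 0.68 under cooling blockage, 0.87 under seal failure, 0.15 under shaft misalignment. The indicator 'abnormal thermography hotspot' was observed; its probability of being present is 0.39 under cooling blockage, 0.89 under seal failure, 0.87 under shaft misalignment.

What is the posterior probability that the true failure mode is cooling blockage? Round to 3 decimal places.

0.064

For each hypothesis, the unnormalized posterior weight is prior × product of the indicator likelihoods (using 1 − P(present | H) for each absent indicator):
  cooling blockage: 0.192 × (1 − 0.68) × 0.39 = 0.023962
  seal failure: 0.392 × (1 − 0.87) × 0.89 = 0.045354
  shaft misalignment: 0.416 × (1 − 0.15) × 0.87 = 0.30763
The unnormalized weights sum to 0.37695.
P(cooling blockage | evidence) = 0.023962 / 0.37695 ≈ 0.064.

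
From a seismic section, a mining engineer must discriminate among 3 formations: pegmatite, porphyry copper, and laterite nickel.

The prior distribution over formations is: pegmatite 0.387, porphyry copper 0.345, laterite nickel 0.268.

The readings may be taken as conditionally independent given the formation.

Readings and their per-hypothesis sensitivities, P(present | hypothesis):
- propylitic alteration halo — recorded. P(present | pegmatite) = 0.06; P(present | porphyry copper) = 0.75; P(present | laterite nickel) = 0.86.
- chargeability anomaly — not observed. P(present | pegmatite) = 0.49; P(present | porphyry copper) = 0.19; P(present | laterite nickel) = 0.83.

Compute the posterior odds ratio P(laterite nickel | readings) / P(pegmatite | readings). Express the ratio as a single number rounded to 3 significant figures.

3.31

Posterior odds equal prior odds times the likelihood ratio; only the two competing hypotheses matter (using 1 − P(present | H) for each absent reading).
  laterite nickel: 0.268 × 0.86 × (1 − 0.83) = 0.039182
  pegmatite: 0.387 × 0.06 × (1 − 0.49) = 0.011842
Posterior odds = 0.039182 / 0.011842 ≈ 3.31.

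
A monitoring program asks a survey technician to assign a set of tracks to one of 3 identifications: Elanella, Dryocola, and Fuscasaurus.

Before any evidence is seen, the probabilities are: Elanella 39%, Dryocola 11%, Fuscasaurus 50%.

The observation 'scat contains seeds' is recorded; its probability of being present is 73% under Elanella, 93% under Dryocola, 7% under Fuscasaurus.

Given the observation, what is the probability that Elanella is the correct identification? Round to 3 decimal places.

Multiply each prior by the likelihood of the observation:
  Elanella: 0.39 × 0.73 = 0.2847
  Dryocola: 0.11 × 0.93 = 0.1023
  Fuscasaurus: 0.50 × 0.07 = 0.035
Marginal likelihood of the evidence = 0.422.
P(Elanella | evidence) = 0.2847 / 0.422 ≈ 0.675.

0.675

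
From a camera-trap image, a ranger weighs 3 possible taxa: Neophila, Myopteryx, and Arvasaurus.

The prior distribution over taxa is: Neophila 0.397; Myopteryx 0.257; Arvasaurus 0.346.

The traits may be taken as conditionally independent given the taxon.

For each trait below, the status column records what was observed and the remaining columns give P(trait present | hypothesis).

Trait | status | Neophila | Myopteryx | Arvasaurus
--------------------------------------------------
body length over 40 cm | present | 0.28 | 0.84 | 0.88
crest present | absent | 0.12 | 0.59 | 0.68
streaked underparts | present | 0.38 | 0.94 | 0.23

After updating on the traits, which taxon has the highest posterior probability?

Myopteryx

By Bayes' rule with conditional independence, the unnormalized weight for each hypothesis is prior × ∏ likelihoods (using 1 − P(present | H) for each absent trait):
  Neophila: 0.397 × 0.28 × (1 − 0.12) × 0.38 = 0.037172
  Myopteryx: 0.257 × 0.84 × (1 − 0.59) × 0.94 = 0.0832
  Arvasaurus: 0.346 × 0.88 × (1 − 0.68) × 0.23 = 0.02241
The unnormalized weights sum to 0.14278.
P(Neophila | evidence) ≈ 0.037172 / 0.14278 ≈ 0.260
P(Myopteryx | evidence) ≈ 0.0832 / 0.14278 ≈ 0.583
P(Arvasaurus | evidence) ≈ 0.02241 / 0.14278 ≈ 0.157
The largest is 0.583, so Myopteryx is most probable.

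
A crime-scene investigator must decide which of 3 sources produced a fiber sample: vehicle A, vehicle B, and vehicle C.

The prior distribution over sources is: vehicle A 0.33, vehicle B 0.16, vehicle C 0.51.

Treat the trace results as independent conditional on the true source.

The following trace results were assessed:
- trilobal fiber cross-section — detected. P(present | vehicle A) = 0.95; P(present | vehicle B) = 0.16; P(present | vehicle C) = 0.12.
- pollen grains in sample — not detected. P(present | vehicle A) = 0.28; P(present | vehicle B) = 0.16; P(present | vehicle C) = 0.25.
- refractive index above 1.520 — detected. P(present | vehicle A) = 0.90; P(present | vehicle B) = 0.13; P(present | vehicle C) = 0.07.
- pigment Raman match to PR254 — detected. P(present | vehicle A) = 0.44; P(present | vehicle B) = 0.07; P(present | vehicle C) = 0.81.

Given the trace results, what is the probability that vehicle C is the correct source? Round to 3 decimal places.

0.028

For each hypothesis, the unnormalized posterior weight is prior × product of the trace result likelihoods (using 1 − P(present | H) for each absent trace result):
  vehicle A: 0.33 × 0.95 × (1 − 0.28) × 0.90 × 0.44 = 0.089385
  vehicle B: 0.16 × 0.16 × (1 − 0.16) × 0.13 × 0.07 = 0.00019569
  vehicle C: 0.51 × 0.12 × (1 − 0.25) × 0.07 × 0.81 = 0.0026025
Normalizing constant Z = 0.089385 + 0.00019569 + 0.0026025 = 0.092183.
P(vehicle C | evidence) = 0.0026025 / 0.092183 ≈ 0.028.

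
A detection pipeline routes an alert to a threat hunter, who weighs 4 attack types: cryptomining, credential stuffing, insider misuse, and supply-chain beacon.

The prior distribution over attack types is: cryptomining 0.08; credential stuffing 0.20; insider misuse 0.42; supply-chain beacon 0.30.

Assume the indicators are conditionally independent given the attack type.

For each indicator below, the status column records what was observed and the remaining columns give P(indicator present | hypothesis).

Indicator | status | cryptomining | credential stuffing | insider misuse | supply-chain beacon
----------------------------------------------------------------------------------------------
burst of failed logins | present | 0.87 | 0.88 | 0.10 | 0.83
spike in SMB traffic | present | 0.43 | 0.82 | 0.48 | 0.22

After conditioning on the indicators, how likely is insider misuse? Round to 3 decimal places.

0.081

By Bayes' rule with conditional independence, the unnormalized weight for each hypothesis is prior × ∏ likelihoods:
  cryptomining: 0.08 × 0.87 × 0.43 = 0.029928
  credential stuffing: 0.20 × 0.88 × 0.82 = 0.14432
  insider misuse: 0.42 × 0.10 × 0.48 = 0.02016
  supply-chain beacon: 0.30 × 0.83 × 0.22 = 0.05478
Normalizing constant Z = 0.029928 + 0.14432 + 0.02016 + 0.05478 = 0.24919.
P(insider misuse | evidence) = 0.02016 / 0.24919 ≈ 0.081.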